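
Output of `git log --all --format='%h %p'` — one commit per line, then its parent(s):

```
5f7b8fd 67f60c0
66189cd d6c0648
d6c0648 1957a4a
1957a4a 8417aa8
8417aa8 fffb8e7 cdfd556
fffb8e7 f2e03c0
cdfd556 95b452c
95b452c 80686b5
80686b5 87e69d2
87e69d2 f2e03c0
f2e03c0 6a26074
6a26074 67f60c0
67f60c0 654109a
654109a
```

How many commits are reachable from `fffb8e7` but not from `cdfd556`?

Reachable from fffb8e7: {654109a, 67f60c0, 6a26074, f2e03c0, fffb8e7}.
Reachable from cdfd556: {654109a, 67f60c0, 6a26074, 80686b5, 87e69d2, 95b452c, cdfd556, f2e03c0}.
In fffb8e7's history but not cdfd556's: {fffb8e7} — 1 commit.

1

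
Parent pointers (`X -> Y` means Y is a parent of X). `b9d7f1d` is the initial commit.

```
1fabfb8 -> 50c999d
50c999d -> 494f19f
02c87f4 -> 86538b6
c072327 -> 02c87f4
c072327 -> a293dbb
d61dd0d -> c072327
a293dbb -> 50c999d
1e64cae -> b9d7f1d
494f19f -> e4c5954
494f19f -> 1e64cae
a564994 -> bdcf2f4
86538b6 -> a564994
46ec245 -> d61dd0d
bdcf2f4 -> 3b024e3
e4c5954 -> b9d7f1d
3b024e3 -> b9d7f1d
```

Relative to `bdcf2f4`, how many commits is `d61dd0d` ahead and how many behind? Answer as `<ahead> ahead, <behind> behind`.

10 ahead, 0 behind

Reachable from d61dd0d: {02c87f4, 1e64cae, 3b024e3, 494f19f, 50c999d, 86538b6, a293dbb, a564994, b9d7f1d, bdcf2f4, c072327, d61dd0d, e4c5954}.
Reachable from bdcf2f4: {3b024e3, b9d7f1d, bdcf2f4}.
Only in d61dd0d's history (ahead): {02c87f4, 1e64cae, 494f19f, 50c999d, 86538b6, a293dbb, a564994, c072327, d61dd0d, e4c5954} — 10.
Only in bdcf2f4's history (behind): {} — 0.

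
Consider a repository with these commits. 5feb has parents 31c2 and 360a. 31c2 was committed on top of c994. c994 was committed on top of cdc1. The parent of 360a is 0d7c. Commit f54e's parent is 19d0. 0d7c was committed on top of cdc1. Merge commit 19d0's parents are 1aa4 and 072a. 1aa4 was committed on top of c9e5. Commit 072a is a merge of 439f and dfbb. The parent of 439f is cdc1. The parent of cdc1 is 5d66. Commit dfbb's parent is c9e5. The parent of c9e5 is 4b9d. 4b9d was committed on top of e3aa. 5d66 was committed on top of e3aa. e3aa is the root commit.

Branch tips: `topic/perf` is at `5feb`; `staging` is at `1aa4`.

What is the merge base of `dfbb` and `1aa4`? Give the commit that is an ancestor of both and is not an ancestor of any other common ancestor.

c9e5

Ancestors of dfbb: {4b9d, c9e5, dfbb, e3aa}.
Ancestors of 1aa4: {1aa4, 4b9d, c9e5, e3aa}.
Common ancestors: {4b9d, c9e5, e3aa}.
Among these, c9e5 is not an ancestor of any other common ancestor — it is the merge base.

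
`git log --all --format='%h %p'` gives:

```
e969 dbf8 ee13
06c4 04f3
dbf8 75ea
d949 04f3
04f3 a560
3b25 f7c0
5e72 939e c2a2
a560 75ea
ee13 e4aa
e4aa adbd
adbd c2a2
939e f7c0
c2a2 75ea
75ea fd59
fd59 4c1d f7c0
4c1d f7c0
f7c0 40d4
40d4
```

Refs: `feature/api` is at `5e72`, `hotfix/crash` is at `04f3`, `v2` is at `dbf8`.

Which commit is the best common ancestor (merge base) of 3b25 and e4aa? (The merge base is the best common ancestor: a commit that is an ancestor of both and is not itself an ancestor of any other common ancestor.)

f7c0

Ancestors of 3b25: {3b25, 40d4, f7c0}.
Ancestors of e4aa: {40d4, 4c1d, 75ea, adbd, c2a2, e4aa, f7c0, fd59}.
Common ancestors: {40d4, f7c0}.
Among these, f7c0 is not an ancestor of any other common ancestor — it is the merge base.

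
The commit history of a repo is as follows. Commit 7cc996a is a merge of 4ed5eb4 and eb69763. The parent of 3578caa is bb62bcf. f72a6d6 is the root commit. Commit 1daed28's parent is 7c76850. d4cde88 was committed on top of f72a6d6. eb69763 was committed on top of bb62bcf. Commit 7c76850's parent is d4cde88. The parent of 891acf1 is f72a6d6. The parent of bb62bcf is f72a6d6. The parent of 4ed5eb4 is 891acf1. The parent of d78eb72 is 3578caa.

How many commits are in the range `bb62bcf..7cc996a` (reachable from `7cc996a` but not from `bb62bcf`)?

Reachable from 7cc996a: {4ed5eb4, 7cc996a, 891acf1, bb62bcf, eb69763, f72a6d6}.
Reachable from bb62bcf: {bb62bcf, f72a6d6}.
In 7cc996a's history but not bb62bcf's: {4ed5eb4, 7cc996a, 891acf1, eb69763} — 4 commits.

4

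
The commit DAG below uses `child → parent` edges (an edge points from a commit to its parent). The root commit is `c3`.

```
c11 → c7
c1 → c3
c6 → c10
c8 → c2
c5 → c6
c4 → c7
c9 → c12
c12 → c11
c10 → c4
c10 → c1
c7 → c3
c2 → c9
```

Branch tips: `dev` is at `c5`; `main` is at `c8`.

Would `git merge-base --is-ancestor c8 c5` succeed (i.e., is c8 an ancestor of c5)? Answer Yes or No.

No

Ancestors of c5: {c1, c10, c3, c4, c5, c6, c7}.
c8 is not in that set, so it is not an ancestor of c5.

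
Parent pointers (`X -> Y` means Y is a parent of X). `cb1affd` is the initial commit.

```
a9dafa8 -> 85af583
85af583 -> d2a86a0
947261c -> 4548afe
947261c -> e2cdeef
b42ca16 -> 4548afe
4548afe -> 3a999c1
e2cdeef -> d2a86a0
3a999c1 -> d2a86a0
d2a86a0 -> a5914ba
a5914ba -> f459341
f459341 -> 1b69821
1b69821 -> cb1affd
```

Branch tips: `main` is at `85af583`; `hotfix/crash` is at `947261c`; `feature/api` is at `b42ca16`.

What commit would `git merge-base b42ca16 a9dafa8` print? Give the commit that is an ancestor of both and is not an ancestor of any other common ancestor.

Ancestors of b42ca16: {1b69821, 3a999c1, 4548afe, a5914ba, b42ca16, cb1affd, d2a86a0, f459341}.
Ancestors of a9dafa8: {1b69821, 85af583, a5914ba, a9dafa8, cb1affd, d2a86a0, f459341}.
Common ancestors: {1b69821, a5914ba, cb1affd, d2a86a0, f459341}.
Among these, d2a86a0 is not an ancestor of any other common ancestor — it is the merge base.

d2a86a0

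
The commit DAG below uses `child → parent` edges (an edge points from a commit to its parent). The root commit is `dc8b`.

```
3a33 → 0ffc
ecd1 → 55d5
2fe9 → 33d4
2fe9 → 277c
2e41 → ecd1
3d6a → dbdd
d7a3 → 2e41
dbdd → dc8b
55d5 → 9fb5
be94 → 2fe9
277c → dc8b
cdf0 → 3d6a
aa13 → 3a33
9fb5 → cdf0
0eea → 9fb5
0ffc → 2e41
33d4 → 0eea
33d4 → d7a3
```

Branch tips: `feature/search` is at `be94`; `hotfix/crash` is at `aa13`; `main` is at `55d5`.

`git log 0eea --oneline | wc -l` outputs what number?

Walking parent pointers from 0eea: reachable set = {0eea, 3d6a, 9fb5, cdf0, dbdd, dc8b}.
That is 6 commits.

6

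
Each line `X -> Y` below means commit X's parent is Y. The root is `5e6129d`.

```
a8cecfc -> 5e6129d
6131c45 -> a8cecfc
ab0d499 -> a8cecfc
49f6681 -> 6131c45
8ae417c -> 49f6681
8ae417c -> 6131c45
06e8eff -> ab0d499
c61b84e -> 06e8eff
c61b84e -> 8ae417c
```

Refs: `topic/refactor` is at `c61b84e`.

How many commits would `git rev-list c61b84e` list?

Walking parent pointers from c61b84e: reachable set = {06e8eff, 49f6681, 5e6129d, 6131c45, 8ae417c, a8cecfc, ab0d499, c61b84e}.
That is 8 commits.

8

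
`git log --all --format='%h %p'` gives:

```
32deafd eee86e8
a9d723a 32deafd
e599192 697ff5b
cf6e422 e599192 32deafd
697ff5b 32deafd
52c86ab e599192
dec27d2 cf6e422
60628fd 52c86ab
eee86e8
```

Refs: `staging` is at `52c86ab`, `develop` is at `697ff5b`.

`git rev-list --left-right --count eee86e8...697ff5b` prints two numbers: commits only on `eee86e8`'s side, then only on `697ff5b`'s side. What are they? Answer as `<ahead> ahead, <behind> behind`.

0 ahead, 2 behind

Reachable from eee86e8: {eee86e8}.
Reachable from 697ff5b: {32deafd, 697ff5b, eee86e8}.
Only in eee86e8's history (ahead): {} — 0.
Only in 697ff5b's history (behind): {32deafd, 697ff5b} — 2.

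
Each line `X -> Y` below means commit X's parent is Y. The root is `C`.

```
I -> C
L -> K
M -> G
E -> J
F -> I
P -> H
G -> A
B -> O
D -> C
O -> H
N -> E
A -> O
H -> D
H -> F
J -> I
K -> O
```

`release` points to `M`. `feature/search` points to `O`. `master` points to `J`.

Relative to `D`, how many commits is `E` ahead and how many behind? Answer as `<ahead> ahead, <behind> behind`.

3 ahead, 1 behind

Reachable from E: {C, E, I, J}.
Reachable from D: {C, D}.
Only in E's history (ahead): {E, I, J} — 3.
Only in D's history (behind): {D} — 1.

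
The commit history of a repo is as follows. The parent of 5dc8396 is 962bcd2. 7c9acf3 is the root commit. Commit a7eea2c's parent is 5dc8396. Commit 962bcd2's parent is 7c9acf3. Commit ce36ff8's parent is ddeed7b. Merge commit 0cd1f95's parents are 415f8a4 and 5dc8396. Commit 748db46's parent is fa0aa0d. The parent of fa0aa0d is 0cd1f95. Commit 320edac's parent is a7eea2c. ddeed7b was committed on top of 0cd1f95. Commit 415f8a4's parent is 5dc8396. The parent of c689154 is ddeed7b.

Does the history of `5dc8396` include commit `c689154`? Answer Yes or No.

Ancestors of 5dc8396: {5dc8396, 7c9acf3, 962bcd2}.
c689154 is not in that set, so it is not an ancestor of 5dc8396.

No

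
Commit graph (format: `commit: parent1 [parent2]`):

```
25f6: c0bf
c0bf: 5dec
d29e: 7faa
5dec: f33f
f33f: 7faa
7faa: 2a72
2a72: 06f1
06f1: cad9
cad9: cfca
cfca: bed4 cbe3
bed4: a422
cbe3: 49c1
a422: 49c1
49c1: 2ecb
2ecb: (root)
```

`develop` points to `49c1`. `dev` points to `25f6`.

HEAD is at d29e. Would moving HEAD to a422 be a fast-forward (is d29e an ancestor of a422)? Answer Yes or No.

No

A fast-forward from d29e to a422 is possible iff d29e is an ancestor of a422.
Ancestors of a422: {2ecb, 49c1, a422}.
d29e is not among them, so fast-forward is not possible.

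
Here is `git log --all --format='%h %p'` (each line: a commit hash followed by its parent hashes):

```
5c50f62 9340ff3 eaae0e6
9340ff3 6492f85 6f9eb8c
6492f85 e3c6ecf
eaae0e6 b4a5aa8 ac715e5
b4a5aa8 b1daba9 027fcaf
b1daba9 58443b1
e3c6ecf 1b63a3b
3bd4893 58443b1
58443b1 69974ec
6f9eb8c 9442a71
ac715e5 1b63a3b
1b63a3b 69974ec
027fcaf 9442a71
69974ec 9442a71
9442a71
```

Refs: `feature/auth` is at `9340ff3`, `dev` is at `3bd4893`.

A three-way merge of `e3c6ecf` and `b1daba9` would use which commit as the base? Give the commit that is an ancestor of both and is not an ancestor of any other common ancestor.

Ancestors of e3c6ecf: {1b63a3b, 69974ec, 9442a71, e3c6ecf}.
Ancestors of b1daba9: {58443b1, 69974ec, 9442a71, b1daba9}.
Common ancestors: {69974ec, 9442a71}.
Among these, 69974ec is not an ancestor of any other common ancestor — it is the merge base.

69974ec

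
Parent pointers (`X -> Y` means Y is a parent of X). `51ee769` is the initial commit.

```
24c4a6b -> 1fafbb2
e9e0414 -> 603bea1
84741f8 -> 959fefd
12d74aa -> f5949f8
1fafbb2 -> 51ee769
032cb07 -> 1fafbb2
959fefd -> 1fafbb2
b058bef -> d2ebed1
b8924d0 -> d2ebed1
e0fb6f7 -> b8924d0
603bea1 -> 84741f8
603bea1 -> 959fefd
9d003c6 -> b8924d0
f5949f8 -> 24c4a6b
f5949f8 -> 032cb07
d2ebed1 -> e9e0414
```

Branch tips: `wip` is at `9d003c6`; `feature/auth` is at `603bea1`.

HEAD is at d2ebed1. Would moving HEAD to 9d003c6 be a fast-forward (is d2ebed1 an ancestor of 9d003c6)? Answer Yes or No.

A fast-forward from d2ebed1 to 9d003c6 is possible iff d2ebed1 is an ancestor of 9d003c6.
Ancestors of 9d003c6: {1fafbb2, 51ee769, 603bea1, 84741f8, 959fefd, 9d003c6, b8924d0, d2ebed1, e9e0414}.
d2ebed1 is among them, so fast-forward is possible.

Yes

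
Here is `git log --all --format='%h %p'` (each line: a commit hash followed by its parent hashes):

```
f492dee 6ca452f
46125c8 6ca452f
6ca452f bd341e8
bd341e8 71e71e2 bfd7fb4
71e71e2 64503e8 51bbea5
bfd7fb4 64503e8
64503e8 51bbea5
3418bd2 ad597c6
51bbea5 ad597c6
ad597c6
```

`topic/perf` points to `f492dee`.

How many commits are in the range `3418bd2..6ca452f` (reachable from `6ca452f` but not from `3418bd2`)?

6

Reachable from 6ca452f: {51bbea5, 64503e8, 6ca452f, 71e71e2, ad597c6, bd341e8, bfd7fb4}.
Reachable from 3418bd2: {3418bd2, ad597c6}.
In 6ca452f's history but not 3418bd2's: {51bbea5, 64503e8, 6ca452f, 71e71e2, bd341e8, bfd7fb4} — 6 commits.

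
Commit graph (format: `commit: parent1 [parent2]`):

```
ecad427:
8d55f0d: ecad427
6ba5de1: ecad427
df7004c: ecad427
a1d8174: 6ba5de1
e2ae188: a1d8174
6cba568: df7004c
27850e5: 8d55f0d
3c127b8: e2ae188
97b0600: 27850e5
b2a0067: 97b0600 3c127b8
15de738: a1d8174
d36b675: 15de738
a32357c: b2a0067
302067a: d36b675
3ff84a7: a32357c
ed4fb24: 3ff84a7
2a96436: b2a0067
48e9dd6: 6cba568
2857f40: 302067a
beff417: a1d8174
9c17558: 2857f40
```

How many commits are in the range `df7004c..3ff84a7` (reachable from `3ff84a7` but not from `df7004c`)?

10

Reachable from 3ff84a7: {27850e5, 3c127b8, 3ff84a7, 6ba5de1, 8d55f0d, 97b0600, a1d8174, a32357c, b2a0067, e2ae188, ecad427}.
Reachable from df7004c: {df7004c, ecad427}.
In 3ff84a7's history but not df7004c's: {27850e5, 3c127b8, 3ff84a7, 6ba5de1, 8d55f0d, 97b0600, a1d8174, a32357c, b2a0067, e2ae188} — 10 commits.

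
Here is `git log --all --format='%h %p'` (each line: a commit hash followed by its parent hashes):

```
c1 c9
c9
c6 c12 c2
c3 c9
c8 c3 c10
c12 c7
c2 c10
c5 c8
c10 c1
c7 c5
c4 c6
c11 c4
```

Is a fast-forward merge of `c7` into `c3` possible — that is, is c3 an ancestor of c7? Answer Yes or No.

A fast-forward from c3 to c7 is possible iff c3 is an ancestor of c7.
Ancestors of c7: {c1, c10, c3, c5, c7, c8, c9}.
c3 is among them, so fast-forward is possible.

Yes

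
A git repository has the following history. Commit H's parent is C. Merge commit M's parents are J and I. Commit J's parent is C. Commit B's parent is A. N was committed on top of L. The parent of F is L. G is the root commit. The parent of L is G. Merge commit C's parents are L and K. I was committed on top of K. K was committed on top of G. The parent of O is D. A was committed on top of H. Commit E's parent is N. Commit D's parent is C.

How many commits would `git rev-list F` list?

Walking parent pointers from F: reachable set = {F, G, L}.
That is 3 commits.

3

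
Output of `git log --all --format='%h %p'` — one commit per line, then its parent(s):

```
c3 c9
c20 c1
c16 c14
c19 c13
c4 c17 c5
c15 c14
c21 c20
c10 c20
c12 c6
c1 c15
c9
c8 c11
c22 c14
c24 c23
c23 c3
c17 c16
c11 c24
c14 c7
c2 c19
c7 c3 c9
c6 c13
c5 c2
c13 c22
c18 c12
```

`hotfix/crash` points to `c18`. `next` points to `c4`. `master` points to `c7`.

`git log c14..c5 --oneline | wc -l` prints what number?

Reachable from c5: {c13, c14, c19, c2, c22, c3, c5, c7, c9}.
Reachable from c14: {c14, c3, c7, c9}.
In c5's history but not c14's: {c13, c19, c2, c22, c5} — 5 commits.

5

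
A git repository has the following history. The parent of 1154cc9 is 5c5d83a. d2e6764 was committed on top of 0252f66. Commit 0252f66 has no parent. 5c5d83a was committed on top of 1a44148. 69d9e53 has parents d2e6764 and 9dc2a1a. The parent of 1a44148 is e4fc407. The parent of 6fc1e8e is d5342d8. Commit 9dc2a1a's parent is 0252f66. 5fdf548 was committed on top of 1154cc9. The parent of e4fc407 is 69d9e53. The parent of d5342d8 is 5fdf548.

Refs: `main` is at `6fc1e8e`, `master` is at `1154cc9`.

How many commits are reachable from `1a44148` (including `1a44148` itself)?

6

Walking parent pointers from 1a44148: reachable set = {0252f66, 1a44148, 69d9e53, 9dc2a1a, d2e6764, e4fc407}.
That is 6 commits.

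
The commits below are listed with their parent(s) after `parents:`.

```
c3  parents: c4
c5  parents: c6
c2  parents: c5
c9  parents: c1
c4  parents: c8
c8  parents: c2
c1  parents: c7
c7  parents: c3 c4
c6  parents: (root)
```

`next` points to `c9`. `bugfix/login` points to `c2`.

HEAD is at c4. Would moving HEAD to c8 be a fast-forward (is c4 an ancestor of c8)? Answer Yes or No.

No

A fast-forward from c4 to c8 is possible iff c4 is an ancestor of c8.
Ancestors of c8: {c2, c5, c6, c8}.
c4 is not among them, so fast-forward is not possible.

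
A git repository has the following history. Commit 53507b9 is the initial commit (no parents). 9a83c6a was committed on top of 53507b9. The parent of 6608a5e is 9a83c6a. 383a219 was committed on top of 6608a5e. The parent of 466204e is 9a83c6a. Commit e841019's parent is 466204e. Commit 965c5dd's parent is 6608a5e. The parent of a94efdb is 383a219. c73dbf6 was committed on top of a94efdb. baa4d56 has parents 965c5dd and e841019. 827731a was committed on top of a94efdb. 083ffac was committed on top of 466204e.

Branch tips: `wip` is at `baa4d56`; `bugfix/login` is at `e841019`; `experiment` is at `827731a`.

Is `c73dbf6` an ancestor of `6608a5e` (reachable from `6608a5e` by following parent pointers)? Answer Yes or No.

Ancestors of 6608a5e: {53507b9, 6608a5e, 9a83c6a}.
c73dbf6 is not in that set, so it is not an ancestor of 6608a5e.

No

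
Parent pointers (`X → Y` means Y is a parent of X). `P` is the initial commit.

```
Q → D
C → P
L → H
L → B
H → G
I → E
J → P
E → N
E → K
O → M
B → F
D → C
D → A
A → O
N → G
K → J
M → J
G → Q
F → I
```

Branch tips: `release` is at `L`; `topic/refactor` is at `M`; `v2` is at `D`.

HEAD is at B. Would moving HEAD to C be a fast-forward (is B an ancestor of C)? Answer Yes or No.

A fast-forward from B to C is possible iff B is an ancestor of C.
Ancestors of C: {C, P}.
B is not among them, so fast-forward is not possible.

No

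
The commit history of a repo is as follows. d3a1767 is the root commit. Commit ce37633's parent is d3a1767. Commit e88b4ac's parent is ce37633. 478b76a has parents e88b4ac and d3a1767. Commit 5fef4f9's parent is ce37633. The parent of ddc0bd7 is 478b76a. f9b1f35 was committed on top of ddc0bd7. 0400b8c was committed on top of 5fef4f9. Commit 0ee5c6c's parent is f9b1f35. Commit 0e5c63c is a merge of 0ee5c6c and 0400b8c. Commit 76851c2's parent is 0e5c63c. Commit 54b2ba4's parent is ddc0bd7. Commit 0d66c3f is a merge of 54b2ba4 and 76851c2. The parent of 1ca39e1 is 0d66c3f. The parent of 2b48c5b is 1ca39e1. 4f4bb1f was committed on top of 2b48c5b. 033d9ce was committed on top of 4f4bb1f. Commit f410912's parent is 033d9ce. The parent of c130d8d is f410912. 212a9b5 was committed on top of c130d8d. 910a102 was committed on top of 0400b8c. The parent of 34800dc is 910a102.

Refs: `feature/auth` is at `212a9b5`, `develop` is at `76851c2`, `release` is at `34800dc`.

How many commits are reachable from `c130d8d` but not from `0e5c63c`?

9

Reachable from c130d8d: {033d9ce, 0400b8c, 0d66c3f, 0e5c63c, 0ee5c6c, 1ca39e1, 2b48c5b, 478b76a, 4f4bb1f, 54b2ba4, 5fef4f9, 76851c2, c130d8d, ce37633, d3a1767, ddc0bd7, e88b4ac, f410912, f9b1f35}.
Reachable from 0e5c63c: {0400b8c, 0e5c63c, 0ee5c6c, 478b76a, 5fef4f9, ce37633, d3a1767, ddc0bd7, e88b4ac, f9b1f35}.
In c130d8d's history but not 0e5c63c's: {033d9ce, 0d66c3f, 1ca39e1, 2b48c5b, 4f4bb1f, 54b2ba4, 76851c2, c130d8d, f410912} — 9 commits.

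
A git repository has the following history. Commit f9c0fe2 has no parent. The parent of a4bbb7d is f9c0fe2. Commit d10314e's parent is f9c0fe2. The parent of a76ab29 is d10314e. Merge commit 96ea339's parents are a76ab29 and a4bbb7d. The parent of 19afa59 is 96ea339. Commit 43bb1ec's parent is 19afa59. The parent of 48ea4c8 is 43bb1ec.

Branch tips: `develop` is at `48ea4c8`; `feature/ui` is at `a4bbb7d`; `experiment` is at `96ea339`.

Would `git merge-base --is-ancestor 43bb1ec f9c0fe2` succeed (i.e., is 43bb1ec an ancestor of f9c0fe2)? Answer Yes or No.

No

Ancestors of f9c0fe2: {f9c0fe2}.
43bb1ec is not in that set, so it is not an ancestor of f9c0fe2.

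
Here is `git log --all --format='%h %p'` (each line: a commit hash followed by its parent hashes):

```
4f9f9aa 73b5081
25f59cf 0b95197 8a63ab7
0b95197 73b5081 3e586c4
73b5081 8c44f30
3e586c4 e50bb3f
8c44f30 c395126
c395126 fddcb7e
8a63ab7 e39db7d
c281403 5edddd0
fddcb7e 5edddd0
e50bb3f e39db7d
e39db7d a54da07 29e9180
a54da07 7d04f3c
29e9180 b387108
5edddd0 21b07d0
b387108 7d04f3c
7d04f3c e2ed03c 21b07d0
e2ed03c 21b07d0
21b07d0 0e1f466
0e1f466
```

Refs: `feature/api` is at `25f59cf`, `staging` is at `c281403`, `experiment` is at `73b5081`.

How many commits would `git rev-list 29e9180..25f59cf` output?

Reachable from 25f59cf: {0b95197, 0e1f466, 21b07d0, 25f59cf, 29e9180, 3e586c4, 5edddd0, 73b5081, 7d04f3c, 8a63ab7, 8c44f30, a54da07, b387108, c395126, e2ed03c, e39db7d, e50bb3f, fddcb7e}.
Reachable from 29e9180: {0e1f466, 21b07d0, 29e9180, 7d04f3c, b387108, e2ed03c}.
In 25f59cf's history but not 29e9180's: {0b95197, 25f59cf, 3e586c4, 5edddd0, 73b5081, 8a63ab7, 8c44f30, a54da07, c395126, e39db7d, e50bb3f, fddcb7e} — 12 commits.

12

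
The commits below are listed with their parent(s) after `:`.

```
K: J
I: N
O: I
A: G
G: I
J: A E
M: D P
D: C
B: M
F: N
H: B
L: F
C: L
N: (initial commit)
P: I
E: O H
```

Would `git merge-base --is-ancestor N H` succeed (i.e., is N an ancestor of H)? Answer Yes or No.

Yes

Ancestors of H (commits reachable by following parents): {B, C, D, F, H, I, L, M, N, P}.
N is in that set, so it is an ancestor of H.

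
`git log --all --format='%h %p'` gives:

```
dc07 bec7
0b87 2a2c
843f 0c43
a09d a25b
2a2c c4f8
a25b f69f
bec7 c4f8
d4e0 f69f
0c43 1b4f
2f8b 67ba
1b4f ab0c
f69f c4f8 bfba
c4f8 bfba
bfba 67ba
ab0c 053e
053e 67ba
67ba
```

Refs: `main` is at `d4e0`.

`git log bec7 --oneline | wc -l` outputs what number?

4

Walking parent pointers from bec7: reachable set = {67ba, bec7, bfba, c4f8}.
That is 4 commits.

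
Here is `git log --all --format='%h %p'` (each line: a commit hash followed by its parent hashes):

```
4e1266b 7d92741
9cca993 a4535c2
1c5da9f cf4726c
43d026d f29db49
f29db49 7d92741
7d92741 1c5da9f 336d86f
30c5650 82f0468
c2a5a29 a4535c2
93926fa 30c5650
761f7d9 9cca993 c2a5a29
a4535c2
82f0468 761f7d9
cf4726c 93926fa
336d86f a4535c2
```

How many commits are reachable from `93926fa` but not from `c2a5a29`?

Reachable from 93926fa: {30c5650, 761f7d9, 82f0468, 93926fa, 9cca993, a4535c2, c2a5a29}.
Reachable from c2a5a29: {a4535c2, c2a5a29}.
In 93926fa's history but not c2a5a29's: {30c5650, 761f7d9, 82f0468, 93926fa, 9cca993} — 5 commits.

5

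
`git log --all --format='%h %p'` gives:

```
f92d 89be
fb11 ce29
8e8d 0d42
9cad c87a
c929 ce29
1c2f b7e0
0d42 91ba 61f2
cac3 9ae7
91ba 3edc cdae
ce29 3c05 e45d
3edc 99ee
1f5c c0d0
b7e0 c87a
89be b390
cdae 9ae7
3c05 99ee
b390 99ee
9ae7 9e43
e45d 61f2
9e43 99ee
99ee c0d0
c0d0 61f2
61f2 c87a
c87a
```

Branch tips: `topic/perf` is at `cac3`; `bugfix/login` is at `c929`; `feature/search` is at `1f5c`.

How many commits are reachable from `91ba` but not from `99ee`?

Reachable from 91ba: {3edc, 61f2, 91ba, 99ee, 9ae7, 9e43, c0d0, c87a, cdae}.
Reachable from 99ee: {61f2, 99ee, c0d0, c87a}.
In 91ba's history but not 99ee's: {3edc, 91ba, 9ae7, 9e43, cdae} — 5 commits.

5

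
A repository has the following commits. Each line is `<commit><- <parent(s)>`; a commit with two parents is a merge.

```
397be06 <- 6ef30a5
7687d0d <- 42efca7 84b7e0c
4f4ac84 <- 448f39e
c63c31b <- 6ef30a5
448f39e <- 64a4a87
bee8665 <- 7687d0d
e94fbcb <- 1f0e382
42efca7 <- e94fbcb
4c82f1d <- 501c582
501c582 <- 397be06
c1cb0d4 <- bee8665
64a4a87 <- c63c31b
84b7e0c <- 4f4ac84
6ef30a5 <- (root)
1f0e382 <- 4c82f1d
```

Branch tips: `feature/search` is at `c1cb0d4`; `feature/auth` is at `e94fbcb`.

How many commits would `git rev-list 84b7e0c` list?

Walking parent pointers from 84b7e0c: reachable set = {448f39e, 4f4ac84, 64a4a87, 6ef30a5, 84b7e0c, c63c31b}.
That is 6 commits.

6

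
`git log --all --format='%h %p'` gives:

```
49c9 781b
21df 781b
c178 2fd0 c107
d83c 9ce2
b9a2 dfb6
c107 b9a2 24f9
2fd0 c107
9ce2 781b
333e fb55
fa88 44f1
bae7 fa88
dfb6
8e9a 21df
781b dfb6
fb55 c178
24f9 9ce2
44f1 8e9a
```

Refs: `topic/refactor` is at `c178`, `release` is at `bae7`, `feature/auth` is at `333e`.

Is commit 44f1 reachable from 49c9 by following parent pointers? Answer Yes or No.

No

Ancestors of 49c9: {49c9, 781b, dfb6}.
44f1 is not in that set, so it is not an ancestor of 49c9.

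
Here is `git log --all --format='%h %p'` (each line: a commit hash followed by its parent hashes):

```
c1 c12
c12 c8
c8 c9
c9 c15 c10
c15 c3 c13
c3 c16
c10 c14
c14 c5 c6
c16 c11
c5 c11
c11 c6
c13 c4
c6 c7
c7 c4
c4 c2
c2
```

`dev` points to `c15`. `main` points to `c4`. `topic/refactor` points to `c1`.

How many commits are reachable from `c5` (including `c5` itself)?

6

Walking parent pointers from c5: reachable set = {c11, c2, c4, c5, c6, c7}.
That is 6 commits.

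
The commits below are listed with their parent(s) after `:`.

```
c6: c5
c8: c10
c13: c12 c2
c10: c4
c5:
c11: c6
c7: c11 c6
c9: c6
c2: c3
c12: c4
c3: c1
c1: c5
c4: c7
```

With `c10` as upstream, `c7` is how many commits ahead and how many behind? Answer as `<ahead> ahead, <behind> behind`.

0 ahead, 2 behind

Reachable from c7: {c11, c5, c6, c7}.
Reachable from c10: {c10, c11, c4, c5, c6, c7}.
Only in c7's history (ahead): {} — 0.
Only in c10's history (behind): {c10, c4} — 2.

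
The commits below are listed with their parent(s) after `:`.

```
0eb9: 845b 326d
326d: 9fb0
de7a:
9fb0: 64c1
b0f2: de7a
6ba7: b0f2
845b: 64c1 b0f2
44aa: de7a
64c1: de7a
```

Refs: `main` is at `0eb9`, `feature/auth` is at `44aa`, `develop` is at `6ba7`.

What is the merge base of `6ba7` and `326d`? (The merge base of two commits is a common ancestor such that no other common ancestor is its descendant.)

de7a

Ancestors of 6ba7: {6ba7, b0f2, de7a}.
Ancestors of 326d: {326d, 64c1, 9fb0, de7a}.
Common ancestors: {de7a}.
The only common ancestor is de7a, so it is the merge base.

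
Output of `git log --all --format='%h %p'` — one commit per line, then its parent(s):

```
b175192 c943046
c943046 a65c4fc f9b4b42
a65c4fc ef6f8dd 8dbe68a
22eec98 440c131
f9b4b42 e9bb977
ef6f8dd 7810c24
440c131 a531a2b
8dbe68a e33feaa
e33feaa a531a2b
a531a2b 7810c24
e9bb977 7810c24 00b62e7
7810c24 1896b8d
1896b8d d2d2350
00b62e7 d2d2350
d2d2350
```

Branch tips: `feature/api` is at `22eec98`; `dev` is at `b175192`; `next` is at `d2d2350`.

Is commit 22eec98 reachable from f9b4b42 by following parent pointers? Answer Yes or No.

Ancestors of f9b4b42: {00b62e7, 1896b8d, 7810c24, d2d2350, e9bb977, f9b4b42}.
22eec98 is not in that set, so it is not an ancestor of f9b4b42.

No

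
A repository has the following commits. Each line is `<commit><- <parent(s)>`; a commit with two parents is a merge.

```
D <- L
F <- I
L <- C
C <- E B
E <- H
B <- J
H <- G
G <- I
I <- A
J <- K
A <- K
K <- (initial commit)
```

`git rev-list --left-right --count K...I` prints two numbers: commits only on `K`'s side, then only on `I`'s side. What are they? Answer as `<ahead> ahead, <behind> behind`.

0 ahead, 2 behind

Reachable from K: {K}.
Reachable from I: {A, I, K}.
Only in K's history (ahead): {} — 0.
Only in I's history (behind): {A, I} — 2.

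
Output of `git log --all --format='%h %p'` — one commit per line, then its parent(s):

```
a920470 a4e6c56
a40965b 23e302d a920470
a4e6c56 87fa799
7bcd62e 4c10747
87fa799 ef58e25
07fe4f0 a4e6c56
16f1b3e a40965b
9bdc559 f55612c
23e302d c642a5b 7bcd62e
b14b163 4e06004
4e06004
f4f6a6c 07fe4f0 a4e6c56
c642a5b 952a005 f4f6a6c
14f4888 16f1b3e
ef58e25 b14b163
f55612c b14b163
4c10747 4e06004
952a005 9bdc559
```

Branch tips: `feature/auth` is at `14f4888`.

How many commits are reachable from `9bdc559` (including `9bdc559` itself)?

Walking parent pointers from 9bdc559: reachable set = {4e06004, 9bdc559, b14b163, f55612c}.
That is 4 commits.

4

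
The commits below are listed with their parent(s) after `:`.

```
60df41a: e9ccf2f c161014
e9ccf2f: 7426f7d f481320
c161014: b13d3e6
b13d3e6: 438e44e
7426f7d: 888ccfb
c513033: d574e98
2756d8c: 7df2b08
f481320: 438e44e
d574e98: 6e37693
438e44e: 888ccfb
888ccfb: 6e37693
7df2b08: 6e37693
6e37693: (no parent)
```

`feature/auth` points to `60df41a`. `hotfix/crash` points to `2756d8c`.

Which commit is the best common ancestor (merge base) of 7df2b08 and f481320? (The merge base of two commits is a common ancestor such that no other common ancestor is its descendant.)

Ancestors of 7df2b08: {6e37693, 7df2b08}.
Ancestors of f481320: {438e44e, 6e37693, 888ccfb, f481320}.
Common ancestors: {6e37693}.
The only common ancestor is 6e37693, so it is the merge base.

6e37693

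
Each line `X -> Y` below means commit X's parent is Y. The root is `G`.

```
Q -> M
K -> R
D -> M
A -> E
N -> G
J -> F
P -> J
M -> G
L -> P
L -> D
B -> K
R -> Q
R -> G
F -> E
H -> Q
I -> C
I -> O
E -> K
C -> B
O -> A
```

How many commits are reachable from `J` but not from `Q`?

5

Reachable from J: {E, F, G, J, K, M, Q, R}.
Reachable from Q: {G, M, Q}.
In J's history but not Q's: {E, F, J, K, R} — 5 commits.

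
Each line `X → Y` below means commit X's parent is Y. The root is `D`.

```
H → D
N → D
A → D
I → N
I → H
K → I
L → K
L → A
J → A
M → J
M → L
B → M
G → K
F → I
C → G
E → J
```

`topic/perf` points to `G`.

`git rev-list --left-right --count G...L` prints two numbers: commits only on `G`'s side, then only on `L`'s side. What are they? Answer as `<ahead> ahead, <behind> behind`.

Reachable from G: {D, G, H, I, K, N}.
Reachable from L: {A, D, H, I, K, L, N}.
Only in G's history (ahead): {G} — 1.
Only in L's history (behind): {A, L} — 2.

1 ahead, 2 behind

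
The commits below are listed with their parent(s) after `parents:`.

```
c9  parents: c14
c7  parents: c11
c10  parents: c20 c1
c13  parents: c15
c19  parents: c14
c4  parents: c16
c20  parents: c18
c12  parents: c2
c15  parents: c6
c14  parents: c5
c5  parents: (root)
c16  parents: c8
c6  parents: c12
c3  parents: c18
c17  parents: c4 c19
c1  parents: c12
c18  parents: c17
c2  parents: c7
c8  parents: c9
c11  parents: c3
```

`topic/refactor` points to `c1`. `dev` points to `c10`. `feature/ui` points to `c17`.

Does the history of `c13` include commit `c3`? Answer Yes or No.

Yes

Ancestors of c13 (commits reachable by following parents): {c11, c12, c13, c14, c15, c16, c17, c18, c19, c2, c3, c4, c5, c6, c7, c8, c9}.
c3 is in that set, so it is an ancestor of c13.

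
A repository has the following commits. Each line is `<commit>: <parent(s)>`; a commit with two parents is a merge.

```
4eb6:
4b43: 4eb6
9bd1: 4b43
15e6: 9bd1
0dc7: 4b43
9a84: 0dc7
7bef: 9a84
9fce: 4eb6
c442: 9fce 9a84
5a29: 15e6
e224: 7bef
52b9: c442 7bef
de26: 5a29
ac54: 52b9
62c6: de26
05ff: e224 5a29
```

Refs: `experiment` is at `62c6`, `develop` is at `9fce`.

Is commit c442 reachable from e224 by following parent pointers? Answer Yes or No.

No

Ancestors of e224: {0dc7, 4b43, 4eb6, 7bef, 9a84, e224}.
c442 is not in that set, so it is not an ancestor of e224.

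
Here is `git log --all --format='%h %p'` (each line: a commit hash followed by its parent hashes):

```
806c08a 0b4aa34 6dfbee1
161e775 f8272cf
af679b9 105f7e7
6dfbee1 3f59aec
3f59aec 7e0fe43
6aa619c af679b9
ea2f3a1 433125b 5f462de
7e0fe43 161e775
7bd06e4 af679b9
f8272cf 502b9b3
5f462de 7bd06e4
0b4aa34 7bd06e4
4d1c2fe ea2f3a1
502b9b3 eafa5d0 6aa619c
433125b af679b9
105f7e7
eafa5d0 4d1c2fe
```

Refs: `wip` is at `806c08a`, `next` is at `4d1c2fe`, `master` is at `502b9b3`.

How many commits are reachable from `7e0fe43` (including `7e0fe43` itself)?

13

Walking parent pointers from 7e0fe43: reachable set = {105f7e7, 161e775, 433125b, 4d1c2fe, 502b9b3, 5f462de, 6aa619c, 7bd06e4, 7e0fe43, af679b9, ea2f3a1, eafa5d0, f8272cf}.
That is 13 commits.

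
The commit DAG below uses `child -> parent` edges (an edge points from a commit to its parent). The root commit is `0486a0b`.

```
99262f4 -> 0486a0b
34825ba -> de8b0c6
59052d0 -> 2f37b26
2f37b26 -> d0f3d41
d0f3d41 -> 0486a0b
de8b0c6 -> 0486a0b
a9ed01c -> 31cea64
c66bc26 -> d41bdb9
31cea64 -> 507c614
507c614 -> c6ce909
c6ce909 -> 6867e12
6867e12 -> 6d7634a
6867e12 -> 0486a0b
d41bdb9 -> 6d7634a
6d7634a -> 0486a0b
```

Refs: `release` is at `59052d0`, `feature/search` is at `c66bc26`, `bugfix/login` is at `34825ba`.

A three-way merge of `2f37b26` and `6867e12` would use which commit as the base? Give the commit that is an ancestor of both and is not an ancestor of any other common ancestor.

0486a0b

Ancestors of 2f37b26: {0486a0b, 2f37b26, d0f3d41}.
Ancestors of 6867e12: {0486a0b, 6867e12, 6d7634a}.
Common ancestors: {0486a0b}.
The only common ancestor is 0486a0b, so it is the merge base.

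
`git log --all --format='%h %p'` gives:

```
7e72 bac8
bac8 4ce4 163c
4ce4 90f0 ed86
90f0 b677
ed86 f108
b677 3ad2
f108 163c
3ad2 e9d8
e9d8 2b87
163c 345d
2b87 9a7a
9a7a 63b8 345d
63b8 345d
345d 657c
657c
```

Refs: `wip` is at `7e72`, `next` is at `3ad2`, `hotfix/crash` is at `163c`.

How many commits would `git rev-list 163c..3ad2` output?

5

Reachable from 3ad2: {2b87, 345d, 3ad2, 63b8, 657c, 9a7a, e9d8}.
Reachable from 163c: {163c, 345d, 657c}.
In 3ad2's history but not 163c's: {2b87, 3ad2, 63b8, 9a7a, e9d8} — 5 commits.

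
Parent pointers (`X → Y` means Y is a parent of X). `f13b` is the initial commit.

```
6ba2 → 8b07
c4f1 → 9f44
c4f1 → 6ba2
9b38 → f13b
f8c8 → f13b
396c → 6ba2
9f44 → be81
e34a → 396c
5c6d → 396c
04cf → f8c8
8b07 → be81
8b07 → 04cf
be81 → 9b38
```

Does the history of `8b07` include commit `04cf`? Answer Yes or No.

Ancestors of 8b07 (commits reachable by following parents): {04cf, 8b07, 9b38, be81, f13b, f8c8}.
04cf is in that set, so it is an ancestor of 8b07.

Yes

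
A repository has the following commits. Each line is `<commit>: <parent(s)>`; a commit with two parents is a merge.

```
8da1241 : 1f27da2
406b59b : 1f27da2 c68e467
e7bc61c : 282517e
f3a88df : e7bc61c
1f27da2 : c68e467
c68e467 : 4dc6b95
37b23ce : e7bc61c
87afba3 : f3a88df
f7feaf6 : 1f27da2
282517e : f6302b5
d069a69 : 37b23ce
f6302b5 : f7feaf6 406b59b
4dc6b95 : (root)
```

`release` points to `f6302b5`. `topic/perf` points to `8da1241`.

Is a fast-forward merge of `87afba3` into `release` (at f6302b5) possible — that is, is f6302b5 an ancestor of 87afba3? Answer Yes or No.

A fast-forward from f6302b5 to 87afba3 is possible iff f6302b5 is an ancestor of 87afba3.
Ancestors of 87afba3: {1f27da2, 282517e, 406b59b, 4dc6b95, 87afba3, c68e467, e7bc61c, f3a88df, f6302b5, f7feaf6}.
f6302b5 is among them, so fast-forward is possible.

Yes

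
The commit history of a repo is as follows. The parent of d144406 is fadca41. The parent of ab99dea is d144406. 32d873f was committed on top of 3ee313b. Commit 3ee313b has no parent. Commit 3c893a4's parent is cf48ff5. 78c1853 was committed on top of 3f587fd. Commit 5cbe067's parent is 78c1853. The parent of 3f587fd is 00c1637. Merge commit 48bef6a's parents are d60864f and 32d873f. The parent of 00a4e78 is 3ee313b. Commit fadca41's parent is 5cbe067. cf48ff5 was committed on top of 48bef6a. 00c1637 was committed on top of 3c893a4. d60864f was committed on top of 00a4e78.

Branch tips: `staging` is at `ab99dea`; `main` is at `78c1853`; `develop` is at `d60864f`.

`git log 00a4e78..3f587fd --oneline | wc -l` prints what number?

Reachable from 3f587fd: {00a4e78, 00c1637, 32d873f, 3c893a4, 3ee313b, 3f587fd, 48bef6a, cf48ff5, d60864f}.
Reachable from 00a4e78: {00a4e78, 3ee313b}.
In 3f587fd's history but not 00a4e78's: {00c1637, 32d873f, 3c893a4, 3f587fd, 48bef6a, cf48ff5, d60864f} — 7 commits.

7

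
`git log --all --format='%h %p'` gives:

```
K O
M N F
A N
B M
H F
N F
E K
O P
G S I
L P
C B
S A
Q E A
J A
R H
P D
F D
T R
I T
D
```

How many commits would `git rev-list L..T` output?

4

Reachable from T: {D, F, H, R, T}.
Reachable from L: {D, L, P}.
In T's history but not L's: {F, H, R, T} — 4 commits.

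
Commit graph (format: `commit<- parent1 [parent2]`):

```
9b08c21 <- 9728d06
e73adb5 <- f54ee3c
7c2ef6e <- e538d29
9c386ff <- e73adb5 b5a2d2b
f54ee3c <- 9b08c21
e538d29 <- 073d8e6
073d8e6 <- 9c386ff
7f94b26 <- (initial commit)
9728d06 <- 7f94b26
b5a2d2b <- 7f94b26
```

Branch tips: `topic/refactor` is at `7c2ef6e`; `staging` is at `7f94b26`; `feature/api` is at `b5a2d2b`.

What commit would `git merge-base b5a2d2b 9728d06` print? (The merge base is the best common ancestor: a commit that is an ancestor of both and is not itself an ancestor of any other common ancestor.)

7f94b26

Ancestors of b5a2d2b: {7f94b26, b5a2d2b}.
Ancestors of 9728d06: {7f94b26, 9728d06}.
Common ancestors: {7f94b26}.
The only common ancestor is 7f94b26, so it is the merge base.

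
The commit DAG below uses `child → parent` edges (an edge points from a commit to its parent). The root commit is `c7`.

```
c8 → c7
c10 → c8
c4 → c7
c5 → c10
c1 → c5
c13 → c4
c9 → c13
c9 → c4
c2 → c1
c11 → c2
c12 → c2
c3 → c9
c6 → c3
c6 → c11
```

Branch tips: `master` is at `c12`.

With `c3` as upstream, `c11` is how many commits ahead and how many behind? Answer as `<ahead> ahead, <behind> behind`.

Reachable from c11: {c1, c10, c11, c2, c5, c7, c8}.
Reachable from c3: {c13, c3, c4, c7, c9}.
Only in c11's history (ahead): {c1, c10, c11, c2, c5, c8} — 6.
Only in c3's history (behind): {c13, c3, c4, c9} — 4.

6 ahead, 4 behind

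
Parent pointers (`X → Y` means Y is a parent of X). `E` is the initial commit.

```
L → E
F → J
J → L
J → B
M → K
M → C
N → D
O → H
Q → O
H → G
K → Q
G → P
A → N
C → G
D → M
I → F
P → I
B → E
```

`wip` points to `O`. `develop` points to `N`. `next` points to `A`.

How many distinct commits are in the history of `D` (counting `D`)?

Walking parent pointers from D: reachable set = {B, C, D, E, F, G, H, I, J, K, L, M, O, P, Q}.
That is 15 commits.

15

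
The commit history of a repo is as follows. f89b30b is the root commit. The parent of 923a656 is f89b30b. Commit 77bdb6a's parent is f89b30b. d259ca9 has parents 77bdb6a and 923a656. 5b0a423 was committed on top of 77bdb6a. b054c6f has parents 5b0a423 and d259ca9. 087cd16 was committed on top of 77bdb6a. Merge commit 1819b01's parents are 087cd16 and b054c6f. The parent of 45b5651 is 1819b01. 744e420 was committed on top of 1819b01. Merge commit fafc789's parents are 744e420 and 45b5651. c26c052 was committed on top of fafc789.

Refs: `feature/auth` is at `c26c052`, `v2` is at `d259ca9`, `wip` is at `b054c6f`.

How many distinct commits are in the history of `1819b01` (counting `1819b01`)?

Walking parent pointers from 1819b01: reachable set = {087cd16, 1819b01, 5b0a423, 77bdb6a, 923a656, b054c6f, d259ca9, f89b30b}.
That is 8 commits.

8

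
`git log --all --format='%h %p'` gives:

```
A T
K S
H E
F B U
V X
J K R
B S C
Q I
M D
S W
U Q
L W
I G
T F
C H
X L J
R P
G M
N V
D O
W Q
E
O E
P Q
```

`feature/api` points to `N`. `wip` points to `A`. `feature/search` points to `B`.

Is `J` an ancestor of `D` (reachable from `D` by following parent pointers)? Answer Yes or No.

Ancestors of D: {D, E, O}.
J is not in that set, so it is not an ancestor of D.

No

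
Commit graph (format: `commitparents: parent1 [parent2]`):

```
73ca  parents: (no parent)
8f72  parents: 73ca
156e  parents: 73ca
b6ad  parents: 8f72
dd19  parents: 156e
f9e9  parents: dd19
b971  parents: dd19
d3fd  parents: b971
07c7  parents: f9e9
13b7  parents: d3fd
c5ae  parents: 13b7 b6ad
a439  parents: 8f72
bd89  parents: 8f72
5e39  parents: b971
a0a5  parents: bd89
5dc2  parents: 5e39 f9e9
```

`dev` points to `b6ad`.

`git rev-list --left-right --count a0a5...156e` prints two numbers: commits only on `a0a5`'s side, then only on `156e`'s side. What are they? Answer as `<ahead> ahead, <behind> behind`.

Reachable from a0a5: {73ca, 8f72, a0a5, bd89}.
Reachable from 156e: {156e, 73ca}.
Only in a0a5's history (ahead): {8f72, a0a5, bd89} — 3.
Only in 156e's history (behind): {156e} — 1.

3 ahead, 1 behind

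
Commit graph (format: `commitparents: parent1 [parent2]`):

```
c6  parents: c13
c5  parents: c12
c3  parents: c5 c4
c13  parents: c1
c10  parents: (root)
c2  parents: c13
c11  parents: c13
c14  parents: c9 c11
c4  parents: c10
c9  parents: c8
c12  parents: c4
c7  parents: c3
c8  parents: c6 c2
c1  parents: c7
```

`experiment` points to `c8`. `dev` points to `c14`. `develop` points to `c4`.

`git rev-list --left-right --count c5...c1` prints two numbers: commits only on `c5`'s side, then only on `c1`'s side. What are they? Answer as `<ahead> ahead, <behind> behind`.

Reachable from c5: {c10, c12, c4, c5}.
Reachable from c1: {c1, c10, c12, c3, c4, c5, c7}.
Only in c5's history (ahead): {} — 0.
Only in c1's history (behind): {c1, c3, c7} — 3.

0 ahead, 3 behind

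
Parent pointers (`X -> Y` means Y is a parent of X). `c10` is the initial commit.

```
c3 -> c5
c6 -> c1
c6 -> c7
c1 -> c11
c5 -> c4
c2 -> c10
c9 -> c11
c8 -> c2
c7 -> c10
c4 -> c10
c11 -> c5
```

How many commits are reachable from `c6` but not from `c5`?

Reachable from c6: {c1, c10, c11, c4, c5, c6, c7}.
Reachable from c5: {c10, c4, c5}.
In c6's history but not c5's: {c1, c11, c6, c7} — 4 commits.

4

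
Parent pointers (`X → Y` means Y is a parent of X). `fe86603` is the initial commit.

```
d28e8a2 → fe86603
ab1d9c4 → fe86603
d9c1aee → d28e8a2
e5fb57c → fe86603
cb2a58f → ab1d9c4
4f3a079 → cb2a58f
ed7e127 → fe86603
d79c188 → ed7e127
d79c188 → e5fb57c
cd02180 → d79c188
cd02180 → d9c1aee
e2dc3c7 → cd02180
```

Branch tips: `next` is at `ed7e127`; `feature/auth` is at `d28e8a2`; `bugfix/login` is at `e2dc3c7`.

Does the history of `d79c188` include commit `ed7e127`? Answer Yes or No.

Yes

Ancestors of d79c188 (commits reachable by following parents): {d79c188, e5fb57c, ed7e127, fe86603}.
ed7e127 is in that set, so it is an ancestor of d79c188.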